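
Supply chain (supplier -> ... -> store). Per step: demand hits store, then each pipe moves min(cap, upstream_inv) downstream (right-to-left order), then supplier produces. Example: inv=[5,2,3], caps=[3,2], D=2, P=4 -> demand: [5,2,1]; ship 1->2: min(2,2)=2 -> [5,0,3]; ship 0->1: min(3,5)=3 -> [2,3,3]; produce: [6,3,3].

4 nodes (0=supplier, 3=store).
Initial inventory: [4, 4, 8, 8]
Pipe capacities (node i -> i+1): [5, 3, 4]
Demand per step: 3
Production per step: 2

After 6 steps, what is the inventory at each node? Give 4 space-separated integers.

Step 1: demand=3,sold=3 ship[2->3]=4 ship[1->2]=3 ship[0->1]=4 prod=2 -> inv=[2 5 7 9]
Step 2: demand=3,sold=3 ship[2->3]=4 ship[1->2]=3 ship[0->1]=2 prod=2 -> inv=[2 4 6 10]
Step 3: demand=3,sold=3 ship[2->3]=4 ship[1->2]=3 ship[0->1]=2 prod=2 -> inv=[2 3 5 11]
Step 4: demand=3,sold=3 ship[2->3]=4 ship[1->2]=3 ship[0->1]=2 prod=2 -> inv=[2 2 4 12]
Step 5: demand=3,sold=3 ship[2->3]=4 ship[1->2]=2 ship[0->1]=2 prod=2 -> inv=[2 2 2 13]
Step 6: demand=3,sold=3 ship[2->3]=2 ship[1->2]=2 ship[0->1]=2 prod=2 -> inv=[2 2 2 12]

2 2 2 12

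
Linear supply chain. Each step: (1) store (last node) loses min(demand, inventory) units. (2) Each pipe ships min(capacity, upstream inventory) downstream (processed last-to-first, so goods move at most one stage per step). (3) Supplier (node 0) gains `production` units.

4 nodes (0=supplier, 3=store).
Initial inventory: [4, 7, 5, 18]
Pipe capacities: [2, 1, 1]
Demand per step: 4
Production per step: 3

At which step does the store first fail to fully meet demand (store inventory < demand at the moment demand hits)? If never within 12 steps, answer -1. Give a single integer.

Step 1: demand=4,sold=4 ship[2->3]=1 ship[1->2]=1 ship[0->1]=2 prod=3 -> [5 8 5 15]
Step 2: demand=4,sold=4 ship[2->3]=1 ship[1->2]=1 ship[0->1]=2 prod=3 -> [6 9 5 12]
Step 3: demand=4,sold=4 ship[2->3]=1 ship[1->2]=1 ship[0->1]=2 prod=3 -> [7 10 5 9]
Step 4: demand=4,sold=4 ship[2->3]=1 ship[1->2]=1 ship[0->1]=2 prod=3 -> [8 11 5 6]
Step 5: demand=4,sold=4 ship[2->3]=1 ship[1->2]=1 ship[0->1]=2 prod=3 -> [9 12 5 3]
Step 6: demand=4,sold=3 ship[2->3]=1 ship[1->2]=1 ship[0->1]=2 prod=3 -> [10 13 5 1]
Step 7: demand=4,sold=1 ship[2->3]=1 ship[1->2]=1 ship[0->1]=2 prod=3 -> [11 14 5 1]
Step 8: demand=4,sold=1 ship[2->3]=1 ship[1->2]=1 ship[0->1]=2 prod=3 -> [12 15 5 1]
Step 9: demand=4,sold=1 ship[2->3]=1 ship[1->2]=1 ship[0->1]=2 prod=3 -> [13 16 5 1]
Step 10: demand=4,sold=1 ship[2->3]=1 ship[1->2]=1 ship[0->1]=2 prod=3 -> [14 17 5 1]
Step 11: demand=4,sold=1 ship[2->3]=1 ship[1->2]=1 ship[0->1]=2 prod=3 -> [15 18 5 1]
Step 12: demand=4,sold=1 ship[2->3]=1 ship[1->2]=1 ship[0->1]=2 prod=3 -> [16 19 5 1]
First stockout at step 6

6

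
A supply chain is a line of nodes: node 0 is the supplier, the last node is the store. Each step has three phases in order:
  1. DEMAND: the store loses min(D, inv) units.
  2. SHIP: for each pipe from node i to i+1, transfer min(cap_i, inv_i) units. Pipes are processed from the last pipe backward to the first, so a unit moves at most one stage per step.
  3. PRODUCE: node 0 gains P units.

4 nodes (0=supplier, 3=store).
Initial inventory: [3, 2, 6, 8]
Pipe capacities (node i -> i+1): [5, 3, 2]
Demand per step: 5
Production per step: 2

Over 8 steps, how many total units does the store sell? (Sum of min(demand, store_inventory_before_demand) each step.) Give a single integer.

Step 1: sold=5 (running total=5) -> [2 3 6 5]
Step 2: sold=5 (running total=10) -> [2 2 7 2]
Step 3: sold=2 (running total=12) -> [2 2 7 2]
Step 4: sold=2 (running total=14) -> [2 2 7 2]
Step 5: sold=2 (running total=16) -> [2 2 7 2]
Step 6: sold=2 (running total=18) -> [2 2 7 2]
Step 7: sold=2 (running total=20) -> [2 2 7 2]
Step 8: sold=2 (running total=22) -> [2 2 7 2]

Answer: 22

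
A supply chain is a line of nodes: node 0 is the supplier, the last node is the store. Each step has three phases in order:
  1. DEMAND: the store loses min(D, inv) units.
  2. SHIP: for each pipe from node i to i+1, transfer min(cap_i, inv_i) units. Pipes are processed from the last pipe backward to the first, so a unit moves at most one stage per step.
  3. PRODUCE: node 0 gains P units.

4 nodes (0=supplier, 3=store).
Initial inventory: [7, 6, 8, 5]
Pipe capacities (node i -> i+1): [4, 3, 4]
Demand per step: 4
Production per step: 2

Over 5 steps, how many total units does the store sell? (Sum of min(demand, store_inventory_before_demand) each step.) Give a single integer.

Step 1: sold=4 (running total=4) -> [5 7 7 5]
Step 2: sold=4 (running total=8) -> [3 8 6 5]
Step 3: sold=4 (running total=12) -> [2 8 5 5]
Step 4: sold=4 (running total=16) -> [2 7 4 5]
Step 5: sold=4 (running total=20) -> [2 6 3 5]

Answer: 20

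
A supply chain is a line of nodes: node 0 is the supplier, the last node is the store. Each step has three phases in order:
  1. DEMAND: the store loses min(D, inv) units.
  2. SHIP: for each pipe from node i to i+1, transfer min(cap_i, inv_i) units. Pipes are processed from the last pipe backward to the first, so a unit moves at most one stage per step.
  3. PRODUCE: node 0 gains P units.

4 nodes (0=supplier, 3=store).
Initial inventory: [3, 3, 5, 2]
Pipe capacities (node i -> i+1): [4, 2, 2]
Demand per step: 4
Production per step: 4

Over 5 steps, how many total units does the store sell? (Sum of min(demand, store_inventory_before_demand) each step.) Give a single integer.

Answer: 10

Derivation:
Step 1: sold=2 (running total=2) -> [4 4 5 2]
Step 2: sold=2 (running total=4) -> [4 6 5 2]
Step 3: sold=2 (running total=6) -> [4 8 5 2]
Step 4: sold=2 (running total=8) -> [4 10 5 2]
Step 5: sold=2 (running total=10) -> [4 12 5 2]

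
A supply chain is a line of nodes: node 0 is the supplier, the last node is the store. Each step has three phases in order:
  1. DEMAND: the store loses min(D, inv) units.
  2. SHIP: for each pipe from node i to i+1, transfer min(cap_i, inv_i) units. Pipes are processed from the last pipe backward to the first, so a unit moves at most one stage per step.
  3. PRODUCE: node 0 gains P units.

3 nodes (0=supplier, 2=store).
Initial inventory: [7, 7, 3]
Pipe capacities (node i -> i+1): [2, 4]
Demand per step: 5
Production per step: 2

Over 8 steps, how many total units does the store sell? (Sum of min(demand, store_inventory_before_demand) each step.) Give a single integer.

Answer: 22

Derivation:
Step 1: sold=3 (running total=3) -> [7 5 4]
Step 2: sold=4 (running total=7) -> [7 3 4]
Step 3: sold=4 (running total=11) -> [7 2 3]
Step 4: sold=3 (running total=14) -> [7 2 2]
Step 5: sold=2 (running total=16) -> [7 2 2]
Step 6: sold=2 (running total=18) -> [7 2 2]
Step 7: sold=2 (running total=20) -> [7 2 2]
Step 8: sold=2 (running total=22) -> [7 2 2]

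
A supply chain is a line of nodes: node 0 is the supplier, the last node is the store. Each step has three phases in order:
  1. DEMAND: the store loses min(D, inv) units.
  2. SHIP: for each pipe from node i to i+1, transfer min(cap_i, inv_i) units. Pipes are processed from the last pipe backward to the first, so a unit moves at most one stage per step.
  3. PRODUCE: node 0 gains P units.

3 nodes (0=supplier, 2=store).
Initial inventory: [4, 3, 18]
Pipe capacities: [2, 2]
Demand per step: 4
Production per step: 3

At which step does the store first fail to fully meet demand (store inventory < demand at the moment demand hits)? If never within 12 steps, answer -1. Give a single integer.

Step 1: demand=4,sold=4 ship[1->2]=2 ship[0->1]=2 prod=3 -> [5 3 16]
Step 2: demand=4,sold=4 ship[1->2]=2 ship[0->1]=2 prod=3 -> [6 3 14]
Step 3: demand=4,sold=4 ship[1->2]=2 ship[0->1]=2 prod=3 -> [7 3 12]
Step 4: demand=4,sold=4 ship[1->2]=2 ship[0->1]=2 prod=3 -> [8 3 10]
Step 5: demand=4,sold=4 ship[1->2]=2 ship[0->1]=2 prod=3 -> [9 3 8]
Step 6: demand=4,sold=4 ship[1->2]=2 ship[0->1]=2 prod=3 -> [10 3 6]
Step 7: demand=4,sold=4 ship[1->2]=2 ship[0->1]=2 prod=3 -> [11 3 4]
Step 8: demand=4,sold=4 ship[1->2]=2 ship[0->1]=2 prod=3 -> [12 3 2]
Step 9: demand=4,sold=2 ship[1->2]=2 ship[0->1]=2 prod=3 -> [13 3 2]
Step 10: demand=4,sold=2 ship[1->2]=2 ship[0->1]=2 prod=3 -> [14 3 2]
Step 11: demand=4,sold=2 ship[1->2]=2 ship[0->1]=2 prod=3 -> [15 3 2]
Step 12: demand=4,sold=2 ship[1->2]=2 ship[0->1]=2 prod=3 -> [16 3 2]
First stockout at step 9

9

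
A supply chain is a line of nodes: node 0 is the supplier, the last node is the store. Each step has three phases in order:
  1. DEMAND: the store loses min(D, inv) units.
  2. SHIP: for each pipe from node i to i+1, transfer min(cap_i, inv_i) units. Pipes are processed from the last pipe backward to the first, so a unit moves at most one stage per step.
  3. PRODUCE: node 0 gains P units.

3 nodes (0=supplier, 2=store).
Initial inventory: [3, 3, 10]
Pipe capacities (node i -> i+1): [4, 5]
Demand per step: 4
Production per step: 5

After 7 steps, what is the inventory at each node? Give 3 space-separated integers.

Step 1: demand=4,sold=4 ship[1->2]=3 ship[0->1]=3 prod=5 -> inv=[5 3 9]
Step 2: demand=4,sold=4 ship[1->2]=3 ship[0->1]=4 prod=5 -> inv=[6 4 8]
Step 3: demand=4,sold=4 ship[1->2]=4 ship[0->1]=4 prod=5 -> inv=[7 4 8]
Step 4: demand=4,sold=4 ship[1->2]=4 ship[0->1]=4 prod=5 -> inv=[8 4 8]
Step 5: demand=4,sold=4 ship[1->2]=4 ship[0->1]=4 prod=5 -> inv=[9 4 8]
Step 6: demand=4,sold=4 ship[1->2]=4 ship[0->1]=4 prod=5 -> inv=[10 4 8]
Step 7: demand=4,sold=4 ship[1->2]=4 ship[0->1]=4 prod=5 -> inv=[11 4 8]

11 4 8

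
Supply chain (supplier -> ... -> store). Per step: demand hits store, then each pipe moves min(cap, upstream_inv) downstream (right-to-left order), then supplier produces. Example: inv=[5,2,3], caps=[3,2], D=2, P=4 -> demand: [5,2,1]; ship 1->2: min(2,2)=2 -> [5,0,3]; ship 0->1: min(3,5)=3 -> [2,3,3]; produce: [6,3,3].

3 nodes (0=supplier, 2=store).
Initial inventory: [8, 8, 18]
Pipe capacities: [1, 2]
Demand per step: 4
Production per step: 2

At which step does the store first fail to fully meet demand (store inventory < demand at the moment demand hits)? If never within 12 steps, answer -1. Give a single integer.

Step 1: demand=4,sold=4 ship[1->2]=2 ship[0->1]=1 prod=2 -> [9 7 16]
Step 2: demand=4,sold=4 ship[1->2]=2 ship[0->1]=1 prod=2 -> [10 6 14]
Step 3: demand=4,sold=4 ship[1->2]=2 ship[0->1]=1 prod=2 -> [11 5 12]
Step 4: demand=4,sold=4 ship[1->2]=2 ship[0->1]=1 prod=2 -> [12 4 10]
Step 5: demand=4,sold=4 ship[1->2]=2 ship[0->1]=1 prod=2 -> [13 3 8]
Step 6: demand=4,sold=4 ship[1->2]=2 ship[0->1]=1 prod=2 -> [14 2 6]
Step 7: demand=4,sold=4 ship[1->2]=2 ship[0->1]=1 prod=2 -> [15 1 4]
Step 8: demand=4,sold=4 ship[1->2]=1 ship[0->1]=1 prod=2 -> [16 1 1]
Step 9: demand=4,sold=1 ship[1->2]=1 ship[0->1]=1 prod=2 -> [17 1 1]
Step 10: demand=4,sold=1 ship[1->2]=1 ship[0->1]=1 prod=2 -> [18 1 1]
Step 11: demand=4,sold=1 ship[1->2]=1 ship[0->1]=1 prod=2 -> [19 1 1]
Step 12: demand=4,sold=1 ship[1->2]=1 ship[0->1]=1 prod=2 -> [20 1 1]
First stockout at step 9

9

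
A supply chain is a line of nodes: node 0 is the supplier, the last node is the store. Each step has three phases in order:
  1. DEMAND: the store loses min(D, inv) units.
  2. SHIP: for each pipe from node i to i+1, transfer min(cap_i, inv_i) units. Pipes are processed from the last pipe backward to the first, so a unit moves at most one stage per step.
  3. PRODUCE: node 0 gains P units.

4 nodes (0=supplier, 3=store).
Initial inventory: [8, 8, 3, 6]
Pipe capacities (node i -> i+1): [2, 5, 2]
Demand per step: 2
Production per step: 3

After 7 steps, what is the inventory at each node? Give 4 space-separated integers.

Step 1: demand=2,sold=2 ship[2->3]=2 ship[1->2]=5 ship[0->1]=2 prod=3 -> inv=[9 5 6 6]
Step 2: demand=2,sold=2 ship[2->3]=2 ship[1->2]=5 ship[0->1]=2 prod=3 -> inv=[10 2 9 6]
Step 3: demand=2,sold=2 ship[2->3]=2 ship[1->2]=2 ship[0->1]=2 prod=3 -> inv=[11 2 9 6]
Step 4: demand=2,sold=2 ship[2->3]=2 ship[1->2]=2 ship[0->1]=2 prod=3 -> inv=[12 2 9 6]
Step 5: demand=2,sold=2 ship[2->3]=2 ship[1->2]=2 ship[0->1]=2 prod=3 -> inv=[13 2 9 6]
Step 6: demand=2,sold=2 ship[2->3]=2 ship[1->2]=2 ship[0->1]=2 prod=3 -> inv=[14 2 9 6]
Step 7: demand=2,sold=2 ship[2->3]=2 ship[1->2]=2 ship[0->1]=2 prod=3 -> inv=[15 2 9 6]

15 2 9 6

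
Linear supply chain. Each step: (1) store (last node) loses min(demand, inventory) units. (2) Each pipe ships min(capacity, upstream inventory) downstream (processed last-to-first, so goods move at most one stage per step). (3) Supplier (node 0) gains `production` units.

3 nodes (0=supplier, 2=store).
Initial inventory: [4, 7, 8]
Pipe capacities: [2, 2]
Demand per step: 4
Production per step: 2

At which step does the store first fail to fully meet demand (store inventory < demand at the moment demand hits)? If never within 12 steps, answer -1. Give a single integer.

Step 1: demand=4,sold=4 ship[1->2]=2 ship[0->1]=2 prod=2 -> [4 7 6]
Step 2: demand=4,sold=4 ship[1->2]=2 ship[0->1]=2 prod=2 -> [4 7 4]
Step 3: demand=4,sold=4 ship[1->2]=2 ship[0->1]=2 prod=2 -> [4 7 2]
Step 4: demand=4,sold=2 ship[1->2]=2 ship[0->1]=2 prod=2 -> [4 7 2]
Step 5: demand=4,sold=2 ship[1->2]=2 ship[0->1]=2 prod=2 -> [4 7 2]
Step 6: demand=4,sold=2 ship[1->2]=2 ship[0->1]=2 prod=2 -> [4 7 2]
Step 7: demand=4,sold=2 ship[1->2]=2 ship[0->1]=2 prod=2 -> [4 7 2]
Step 8: demand=4,sold=2 ship[1->2]=2 ship[0->1]=2 prod=2 -> [4 7 2]
Step 9: demand=4,sold=2 ship[1->2]=2 ship[0->1]=2 prod=2 -> [4 7 2]
Step 10: demand=4,sold=2 ship[1->2]=2 ship[0->1]=2 prod=2 -> [4 7 2]
Step 11: demand=4,sold=2 ship[1->2]=2 ship[0->1]=2 prod=2 -> [4 7 2]
Step 12: demand=4,sold=2 ship[1->2]=2 ship[0->1]=2 prod=2 -> [4 7 2]
First stockout at step 4

4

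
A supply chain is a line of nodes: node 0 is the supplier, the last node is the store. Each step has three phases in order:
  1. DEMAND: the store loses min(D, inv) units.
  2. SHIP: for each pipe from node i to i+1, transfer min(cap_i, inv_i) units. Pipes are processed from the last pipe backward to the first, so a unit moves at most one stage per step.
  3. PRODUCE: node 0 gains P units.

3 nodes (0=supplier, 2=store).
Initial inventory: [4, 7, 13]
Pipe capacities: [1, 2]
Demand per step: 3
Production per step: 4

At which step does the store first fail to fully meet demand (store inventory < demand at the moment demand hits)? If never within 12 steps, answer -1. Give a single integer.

Step 1: demand=3,sold=3 ship[1->2]=2 ship[0->1]=1 prod=4 -> [7 6 12]
Step 2: demand=3,sold=3 ship[1->2]=2 ship[0->1]=1 prod=4 -> [10 5 11]
Step 3: demand=3,sold=3 ship[1->2]=2 ship[0->1]=1 prod=4 -> [13 4 10]
Step 4: demand=3,sold=3 ship[1->2]=2 ship[0->1]=1 prod=4 -> [16 3 9]
Step 5: demand=3,sold=3 ship[1->2]=2 ship[0->1]=1 prod=4 -> [19 2 8]
Step 6: demand=3,sold=3 ship[1->2]=2 ship[0->1]=1 prod=4 -> [22 1 7]
Step 7: demand=3,sold=3 ship[1->2]=1 ship[0->1]=1 prod=4 -> [25 1 5]
Step 8: demand=3,sold=3 ship[1->2]=1 ship[0->1]=1 prod=4 -> [28 1 3]
Step 9: demand=3,sold=3 ship[1->2]=1 ship[0->1]=1 prod=4 -> [31 1 1]
Step 10: demand=3,sold=1 ship[1->2]=1 ship[0->1]=1 prod=4 -> [34 1 1]
Step 11: demand=3,sold=1 ship[1->2]=1 ship[0->1]=1 prod=4 -> [37 1 1]
Step 12: demand=3,sold=1 ship[1->2]=1 ship[0->1]=1 prod=4 -> [40 1 1]
First stockout at step 10

10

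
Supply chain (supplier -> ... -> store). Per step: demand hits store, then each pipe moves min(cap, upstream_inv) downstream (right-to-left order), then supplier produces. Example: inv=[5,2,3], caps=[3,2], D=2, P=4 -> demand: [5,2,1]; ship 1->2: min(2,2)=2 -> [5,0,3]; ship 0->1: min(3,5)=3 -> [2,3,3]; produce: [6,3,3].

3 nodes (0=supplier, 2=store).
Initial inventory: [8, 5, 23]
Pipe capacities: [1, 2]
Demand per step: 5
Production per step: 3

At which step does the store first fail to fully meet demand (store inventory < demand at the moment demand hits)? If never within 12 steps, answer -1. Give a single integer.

Step 1: demand=5,sold=5 ship[1->2]=2 ship[0->1]=1 prod=3 -> [10 4 20]
Step 2: demand=5,sold=5 ship[1->2]=2 ship[0->1]=1 prod=3 -> [12 3 17]
Step 3: demand=5,sold=5 ship[1->2]=2 ship[0->1]=1 prod=3 -> [14 2 14]
Step 4: demand=5,sold=5 ship[1->2]=2 ship[0->1]=1 prod=3 -> [16 1 11]
Step 5: demand=5,sold=5 ship[1->2]=1 ship[0->1]=1 prod=3 -> [18 1 7]
Step 6: demand=5,sold=5 ship[1->2]=1 ship[0->1]=1 prod=3 -> [20 1 3]
Step 7: demand=5,sold=3 ship[1->2]=1 ship[0->1]=1 prod=3 -> [22 1 1]
Step 8: demand=5,sold=1 ship[1->2]=1 ship[0->1]=1 prod=3 -> [24 1 1]
Step 9: demand=5,sold=1 ship[1->2]=1 ship[0->1]=1 prod=3 -> [26 1 1]
Step 10: demand=5,sold=1 ship[1->2]=1 ship[0->1]=1 prod=3 -> [28 1 1]
Step 11: demand=5,sold=1 ship[1->2]=1 ship[0->1]=1 prod=3 -> [30 1 1]
Step 12: demand=5,sold=1 ship[1->2]=1 ship[0->1]=1 prod=3 -> [32 1 1]
First stockout at step 7

7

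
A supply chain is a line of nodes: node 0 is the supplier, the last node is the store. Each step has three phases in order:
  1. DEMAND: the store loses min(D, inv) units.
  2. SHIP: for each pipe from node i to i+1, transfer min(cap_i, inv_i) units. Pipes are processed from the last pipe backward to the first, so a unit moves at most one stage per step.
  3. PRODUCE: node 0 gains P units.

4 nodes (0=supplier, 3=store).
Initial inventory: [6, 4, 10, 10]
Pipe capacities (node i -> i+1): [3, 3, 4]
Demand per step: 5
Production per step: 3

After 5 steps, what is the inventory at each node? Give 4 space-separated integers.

Step 1: demand=5,sold=5 ship[2->3]=4 ship[1->2]=3 ship[0->1]=3 prod=3 -> inv=[6 4 9 9]
Step 2: demand=5,sold=5 ship[2->3]=4 ship[1->2]=3 ship[0->1]=3 prod=3 -> inv=[6 4 8 8]
Step 3: demand=5,sold=5 ship[2->3]=4 ship[1->2]=3 ship[0->1]=3 prod=3 -> inv=[6 4 7 7]
Step 4: demand=5,sold=5 ship[2->3]=4 ship[1->2]=3 ship[0->1]=3 prod=3 -> inv=[6 4 6 6]
Step 5: demand=5,sold=5 ship[2->3]=4 ship[1->2]=3 ship[0->1]=3 prod=3 -> inv=[6 4 5 5]

6 4 5 5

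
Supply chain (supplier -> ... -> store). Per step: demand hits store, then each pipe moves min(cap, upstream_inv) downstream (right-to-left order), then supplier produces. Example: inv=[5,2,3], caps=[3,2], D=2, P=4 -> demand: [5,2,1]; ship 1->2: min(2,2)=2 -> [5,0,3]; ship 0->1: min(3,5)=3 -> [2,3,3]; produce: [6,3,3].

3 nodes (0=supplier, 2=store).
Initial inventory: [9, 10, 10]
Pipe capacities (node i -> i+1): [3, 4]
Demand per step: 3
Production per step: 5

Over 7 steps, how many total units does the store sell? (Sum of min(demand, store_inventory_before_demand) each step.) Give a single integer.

Step 1: sold=3 (running total=3) -> [11 9 11]
Step 2: sold=3 (running total=6) -> [13 8 12]
Step 3: sold=3 (running total=9) -> [15 7 13]
Step 4: sold=3 (running total=12) -> [17 6 14]
Step 5: sold=3 (running total=15) -> [19 5 15]
Step 6: sold=3 (running total=18) -> [21 4 16]
Step 7: sold=3 (running total=21) -> [23 3 17]

Answer: 21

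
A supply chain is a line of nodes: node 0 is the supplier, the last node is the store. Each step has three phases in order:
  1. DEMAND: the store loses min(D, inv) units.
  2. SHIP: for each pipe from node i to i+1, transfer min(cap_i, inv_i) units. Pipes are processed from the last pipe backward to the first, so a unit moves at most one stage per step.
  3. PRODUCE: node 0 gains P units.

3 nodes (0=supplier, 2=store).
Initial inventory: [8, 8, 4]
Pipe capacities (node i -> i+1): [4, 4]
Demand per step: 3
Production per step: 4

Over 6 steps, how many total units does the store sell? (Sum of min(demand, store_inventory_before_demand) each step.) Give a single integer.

Step 1: sold=3 (running total=3) -> [8 8 5]
Step 2: sold=3 (running total=6) -> [8 8 6]
Step 3: sold=3 (running total=9) -> [8 8 7]
Step 4: sold=3 (running total=12) -> [8 8 8]
Step 5: sold=3 (running total=15) -> [8 8 9]
Step 6: sold=3 (running total=18) -> [8 8 10]

Answer: 18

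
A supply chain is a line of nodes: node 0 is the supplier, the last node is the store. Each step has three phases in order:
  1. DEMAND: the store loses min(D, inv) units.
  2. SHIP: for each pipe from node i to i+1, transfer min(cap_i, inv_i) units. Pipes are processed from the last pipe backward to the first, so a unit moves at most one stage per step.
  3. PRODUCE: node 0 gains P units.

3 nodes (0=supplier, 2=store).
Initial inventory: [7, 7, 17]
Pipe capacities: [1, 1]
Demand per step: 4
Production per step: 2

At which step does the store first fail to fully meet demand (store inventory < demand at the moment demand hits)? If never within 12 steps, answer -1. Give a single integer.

Step 1: demand=4,sold=4 ship[1->2]=1 ship[0->1]=1 prod=2 -> [8 7 14]
Step 2: demand=4,sold=4 ship[1->2]=1 ship[0->1]=1 prod=2 -> [9 7 11]
Step 3: demand=4,sold=4 ship[1->2]=1 ship[0->1]=1 prod=2 -> [10 7 8]
Step 4: demand=4,sold=4 ship[1->2]=1 ship[0->1]=1 prod=2 -> [11 7 5]
Step 5: demand=4,sold=4 ship[1->2]=1 ship[0->1]=1 prod=2 -> [12 7 2]
Step 6: demand=4,sold=2 ship[1->2]=1 ship[0->1]=1 prod=2 -> [13 7 1]
Step 7: demand=4,sold=1 ship[1->2]=1 ship[0->1]=1 prod=2 -> [14 7 1]
Step 8: demand=4,sold=1 ship[1->2]=1 ship[0->1]=1 prod=2 -> [15 7 1]
Step 9: demand=4,sold=1 ship[1->2]=1 ship[0->1]=1 prod=2 -> [16 7 1]
Step 10: demand=4,sold=1 ship[1->2]=1 ship[0->1]=1 prod=2 -> [17 7 1]
Step 11: demand=4,sold=1 ship[1->2]=1 ship[0->1]=1 prod=2 -> [18 7 1]
Step 12: demand=4,sold=1 ship[1->2]=1 ship[0->1]=1 prod=2 -> [19 7 1]
First stockout at step 6

6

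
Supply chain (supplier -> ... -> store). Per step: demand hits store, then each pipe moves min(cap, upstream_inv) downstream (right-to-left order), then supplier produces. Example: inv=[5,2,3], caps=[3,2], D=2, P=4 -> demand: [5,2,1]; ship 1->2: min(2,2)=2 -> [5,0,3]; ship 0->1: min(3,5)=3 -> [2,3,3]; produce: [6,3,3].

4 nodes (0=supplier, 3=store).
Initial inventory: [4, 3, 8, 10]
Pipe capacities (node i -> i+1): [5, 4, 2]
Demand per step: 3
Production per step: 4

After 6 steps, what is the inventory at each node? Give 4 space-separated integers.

Step 1: demand=3,sold=3 ship[2->3]=2 ship[1->2]=3 ship[0->1]=4 prod=4 -> inv=[4 4 9 9]
Step 2: demand=3,sold=3 ship[2->3]=2 ship[1->2]=4 ship[0->1]=4 prod=4 -> inv=[4 4 11 8]
Step 3: demand=3,sold=3 ship[2->3]=2 ship[1->2]=4 ship[0->1]=4 prod=4 -> inv=[4 4 13 7]
Step 4: demand=3,sold=3 ship[2->3]=2 ship[1->2]=4 ship[0->1]=4 prod=4 -> inv=[4 4 15 6]
Step 5: demand=3,sold=3 ship[2->3]=2 ship[1->2]=4 ship[0->1]=4 prod=4 -> inv=[4 4 17 5]
Step 6: demand=3,sold=3 ship[2->3]=2 ship[1->2]=4 ship[0->1]=4 prod=4 -> inv=[4 4 19 4]

4 4 19 4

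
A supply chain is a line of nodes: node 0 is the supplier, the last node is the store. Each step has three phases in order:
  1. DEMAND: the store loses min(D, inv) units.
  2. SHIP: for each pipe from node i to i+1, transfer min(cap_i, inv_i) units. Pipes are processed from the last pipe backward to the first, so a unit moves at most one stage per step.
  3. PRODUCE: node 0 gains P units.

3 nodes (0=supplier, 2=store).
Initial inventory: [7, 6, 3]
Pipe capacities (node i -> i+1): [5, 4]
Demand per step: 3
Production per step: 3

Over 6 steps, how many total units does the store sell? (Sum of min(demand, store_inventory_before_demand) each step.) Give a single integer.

Step 1: sold=3 (running total=3) -> [5 7 4]
Step 2: sold=3 (running total=6) -> [3 8 5]
Step 3: sold=3 (running total=9) -> [3 7 6]
Step 4: sold=3 (running total=12) -> [3 6 7]
Step 5: sold=3 (running total=15) -> [3 5 8]
Step 6: sold=3 (running total=18) -> [3 4 9]

Answer: 18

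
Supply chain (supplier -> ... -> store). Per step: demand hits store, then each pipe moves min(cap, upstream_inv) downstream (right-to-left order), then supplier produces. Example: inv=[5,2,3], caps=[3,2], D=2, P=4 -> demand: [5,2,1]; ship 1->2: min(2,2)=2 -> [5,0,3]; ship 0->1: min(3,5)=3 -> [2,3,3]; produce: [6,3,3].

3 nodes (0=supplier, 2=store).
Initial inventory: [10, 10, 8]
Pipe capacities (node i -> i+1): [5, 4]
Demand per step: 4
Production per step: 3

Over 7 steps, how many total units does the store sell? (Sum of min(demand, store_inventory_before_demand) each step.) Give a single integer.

Step 1: sold=4 (running total=4) -> [8 11 8]
Step 2: sold=4 (running total=8) -> [6 12 8]
Step 3: sold=4 (running total=12) -> [4 13 8]
Step 4: sold=4 (running total=16) -> [3 13 8]
Step 5: sold=4 (running total=20) -> [3 12 8]
Step 6: sold=4 (running total=24) -> [3 11 8]
Step 7: sold=4 (running total=28) -> [3 10 8]

Answer: 28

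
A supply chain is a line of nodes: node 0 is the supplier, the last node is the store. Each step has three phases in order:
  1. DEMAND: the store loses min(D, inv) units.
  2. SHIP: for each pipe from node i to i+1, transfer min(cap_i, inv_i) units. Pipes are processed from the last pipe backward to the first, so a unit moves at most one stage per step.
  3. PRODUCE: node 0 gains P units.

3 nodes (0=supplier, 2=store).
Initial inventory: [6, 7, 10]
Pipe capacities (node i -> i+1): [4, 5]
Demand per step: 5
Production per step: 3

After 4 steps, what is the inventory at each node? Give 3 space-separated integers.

Step 1: demand=5,sold=5 ship[1->2]=5 ship[0->1]=4 prod=3 -> inv=[5 6 10]
Step 2: demand=5,sold=5 ship[1->2]=5 ship[0->1]=4 prod=3 -> inv=[4 5 10]
Step 3: demand=5,sold=5 ship[1->2]=5 ship[0->1]=4 prod=3 -> inv=[3 4 10]
Step 4: demand=5,sold=5 ship[1->2]=4 ship[0->1]=3 prod=3 -> inv=[3 3 9]

3 3 9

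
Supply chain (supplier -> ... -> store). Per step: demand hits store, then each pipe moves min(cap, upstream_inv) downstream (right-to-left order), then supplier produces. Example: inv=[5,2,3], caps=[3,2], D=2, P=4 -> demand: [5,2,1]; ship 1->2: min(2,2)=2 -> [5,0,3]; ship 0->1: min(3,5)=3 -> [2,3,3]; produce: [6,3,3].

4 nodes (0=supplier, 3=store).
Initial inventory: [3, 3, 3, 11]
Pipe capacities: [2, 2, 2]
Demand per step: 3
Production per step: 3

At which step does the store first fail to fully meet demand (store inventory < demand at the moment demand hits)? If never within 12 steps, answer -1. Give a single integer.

Step 1: demand=3,sold=3 ship[2->3]=2 ship[1->2]=2 ship[0->1]=2 prod=3 -> [4 3 3 10]
Step 2: demand=3,sold=3 ship[2->3]=2 ship[1->2]=2 ship[0->1]=2 prod=3 -> [5 3 3 9]
Step 3: demand=3,sold=3 ship[2->3]=2 ship[1->2]=2 ship[0->1]=2 prod=3 -> [6 3 3 8]
Step 4: demand=3,sold=3 ship[2->3]=2 ship[1->2]=2 ship[0->1]=2 prod=3 -> [7 3 3 7]
Step 5: demand=3,sold=3 ship[2->3]=2 ship[1->2]=2 ship[0->1]=2 prod=3 -> [8 3 3 6]
Step 6: demand=3,sold=3 ship[2->3]=2 ship[1->2]=2 ship[0->1]=2 prod=3 -> [9 3 3 5]
Step 7: demand=3,sold=3 ship[2->3]=2 ship[1->2]=2 ship[0->1]=2 prod=3 -> [10 3 3 4]
Step 8: demand=3,sold=3 ship[2->3]=2 ship[1->2]=2 ship[0->1]=2 prod=3 -> [11 3 3 3]
Step 9: demand=3,sold=3 ship[2->3]=2 ship[1->2]=2 ship[0->1]=2 prod=3 -> [12 3 3 2]
Step 10: demand=3,sold=2 ship[2->3]=2 ship[1->2]=2 ship[0->1]=2 prod=3 -> [13 3 3 2]
Step 11: demand=3,sold=2 ship[2->3]=2 ship[1->2]=2 ship[0->1]=2 prod=3 -> [14 3 3 2]
Step 12: demand=3,sold=2 ship[2->3]=2 ship[1->2]=2 ship[0->1]=2 prod=3 -> [15 3 3 2]
First stockout at step 10

10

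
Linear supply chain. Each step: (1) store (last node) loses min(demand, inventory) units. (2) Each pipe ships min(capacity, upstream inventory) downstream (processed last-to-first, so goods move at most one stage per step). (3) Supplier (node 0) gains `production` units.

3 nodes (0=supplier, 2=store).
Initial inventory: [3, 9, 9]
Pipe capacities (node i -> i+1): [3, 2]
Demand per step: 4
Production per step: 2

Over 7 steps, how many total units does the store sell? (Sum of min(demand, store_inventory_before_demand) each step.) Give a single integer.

Step 1: sold=4 (running total=4) -> [2 10 7]
Step 2: sold=4 (running total=8) -> [2 10 5]
Step 3: sold=4 (running total=12) -> [2 10 3]
Step 4: sold=3 (running total=15) -> [2 10 2]
Step 5: sold=2 (running total=17) -> [2 10 2]
Step 6: sold=2 (running total=19) -> [2 10 2]
Step 7: sold=2 (running total=21) -> [2 10 2]

Answer: 21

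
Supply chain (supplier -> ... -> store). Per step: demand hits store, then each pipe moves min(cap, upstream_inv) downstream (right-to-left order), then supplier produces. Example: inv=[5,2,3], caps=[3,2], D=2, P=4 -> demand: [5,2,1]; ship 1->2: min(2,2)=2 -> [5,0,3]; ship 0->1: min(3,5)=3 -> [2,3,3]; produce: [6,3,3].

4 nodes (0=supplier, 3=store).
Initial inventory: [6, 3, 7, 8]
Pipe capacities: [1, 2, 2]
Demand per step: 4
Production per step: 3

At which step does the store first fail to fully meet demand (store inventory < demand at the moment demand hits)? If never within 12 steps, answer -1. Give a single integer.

Step 1: demand=4,sold=4 ship[2->3]=2 ship[1->2]=2 ship[0->1]=1 prod=3 -> [8 2 7 6]
Step 2: demand=4,sold=4 ship[2->3]=2 ship[1->2]=2 ship[0->1]=1 prod=3 -> [10 1 7 4]
Step 3: demand=4,sold=4 ship[2->3]=2 ship[1->2]=1 ship[0->1]=1 prod=3 -> [12 1 6 2]
Step 4: demand=4,sold=2 ship[2->3]=2 ship[1->2]=1 ship[0->1]=1 prod=3 -> [14 1 5 2]
Step 5: demand=4,sold=2 ship[2->3]=2 ship[1->2]=1 ship[0->1]=1 prod=3 -> [16 1 4 2]
Step 6: demand=4,sold=2 ship[2->3]=2 ship[1->2]=1 ship[0->1]=1 prod=3 -> [18 1 3 2]
Step 7: demand=4,sold=2 ship[2->3]=2 ship[1->2]=1 ship[0->1]=1 prod=3 -> [20 1 2 2]
Step 8: demand=4,sold=2 ship[2->3]=2 ship[1->2]=1 ship[0->1]=1 prod=3 -> [22 1 1 2]
Step 9: demand=4,sold=2 ship[2->3]=1 ship[1->2]=1 ship[0->1]=1 prod=3 -> [24 1 1 1]
Step 10: demand=4,sold=1 ship[2->3]=1 ship[1->2]=1 ship[0->1]=1 prod=3 -> [26 1 1 1]
Step 11: demand=4,sold=1 ship[2->3]=1 ship[1->2]=1 ship[0->1]=1 prod=3 -> [28 1 1 1]
Step 12: demand=4,sold=1 ship[2->3]=1 ship[1->2]=1 ship[0->1]=1 prod=3 -> [30 1 1 1]
First stockout at step 4

4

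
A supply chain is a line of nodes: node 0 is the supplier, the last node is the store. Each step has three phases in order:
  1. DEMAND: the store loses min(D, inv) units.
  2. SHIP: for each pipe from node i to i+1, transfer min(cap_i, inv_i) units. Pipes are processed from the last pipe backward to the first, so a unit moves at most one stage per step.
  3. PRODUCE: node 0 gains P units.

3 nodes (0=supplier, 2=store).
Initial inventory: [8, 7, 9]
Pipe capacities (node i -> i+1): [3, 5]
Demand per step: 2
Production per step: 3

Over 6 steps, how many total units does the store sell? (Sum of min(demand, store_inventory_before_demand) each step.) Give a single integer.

Answer: 12

Derivation:
Step 1: sold=2 (running total=2) -> [8 5 12]
Step 2: sold=2 (running total=4) -> [8 3 15]
Step 3: sold=2 (running total=6) -> [8 3 16]
Step 4: sold=2 (running total=8) -> [8 3 17]
Step 5: sold=2 (running total=10) -> [8 3 18]
Step 6: sold=2 (running total=12) -> [8 3 19]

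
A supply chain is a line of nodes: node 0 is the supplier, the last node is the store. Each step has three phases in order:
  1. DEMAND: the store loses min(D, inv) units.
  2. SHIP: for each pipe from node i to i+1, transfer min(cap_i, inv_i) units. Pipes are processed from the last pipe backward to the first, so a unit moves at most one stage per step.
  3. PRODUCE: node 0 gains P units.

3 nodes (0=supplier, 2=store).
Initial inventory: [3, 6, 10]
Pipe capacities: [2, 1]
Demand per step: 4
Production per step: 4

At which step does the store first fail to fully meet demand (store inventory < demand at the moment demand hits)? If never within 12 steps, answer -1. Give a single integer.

Step 1: demand=4,sold=4 ship[1->2]=1 ship[0->1]=2 prod=4 -> [5 7 7]
Step 2: demand=4,sold=4 ship[1->2]=1 ship[0->1]=2 prod=4 -> [7 8 4]
Step 3: demand=4,sold=4 ship[1->2]=1 ship[0->1]=2 prod=4 -> [9 9 1]
Step 4: demand=4,sold=1 ship[1->2]=1 ship[0->1]=2 prod=4 -> [11 10 1]
Step 5: demand=4,sold=1 ship[1->2]=1 ship[0->1]=2 prod=4 -> [13 11 1]
Step 6: demand=4,sold=1 ship[1->2]=1 ship[0->1]=2 prod=4 -> [15 12 1]
Step 7: demand=4,sold=1 ship[1->2]=1 ship[0->1]=2 prod=4 -> [17 13 1]
Step 8: demand=4,sold=1 ship[1->2]=1 ship[0->1]=2 prod=4 -> [19 14 1]
Step 9: demand=4,sold=1 ship[1->2]=1 ship[0->1]=2 prod=4 -> [21 15 1]
Step 10: demand=4,sold=1 ship[1->2]=1 ship[0->1]=2 prod=4 -> [23 16 1]
Step 11: demand=4,sold=1 ship[1->2]=1 ship[0->1]=2 prod=4 -> [25 17 1]
Step 12: demand=4,sold=1 ship[1->2]=1 ship[0->1]=2 prod=4 -> [27 18 1]
First stockout at step 4

4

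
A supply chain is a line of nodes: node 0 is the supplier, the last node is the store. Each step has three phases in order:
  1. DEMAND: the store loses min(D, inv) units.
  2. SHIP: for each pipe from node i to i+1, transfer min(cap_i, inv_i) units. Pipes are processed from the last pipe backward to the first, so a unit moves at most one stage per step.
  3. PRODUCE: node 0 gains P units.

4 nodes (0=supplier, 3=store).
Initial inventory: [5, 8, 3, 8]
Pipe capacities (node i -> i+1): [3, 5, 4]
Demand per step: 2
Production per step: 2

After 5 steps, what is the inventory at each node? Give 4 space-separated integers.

Step 1: demand=2,sold=2 ship[2->3]=3 ship[1->2]=5 ship[0->1]=3 prod=2 -> inv=[4 6 5 9]
Step 2: demand=2,sold=2 ship[2->3]=4 ship[1->2]=5 ship[0->1]=3 prod=2 -> inv=[3 4 6 11]
Step 3: demand=2,sold=2 ship[2->3]=4 ship[1->2]=4 ship[0->1]=3 prod=2 -> inv=[2 3 6 13]
Step 4: demand=2,sold=2 ship[2->3]=4 ship[1->2]=3 ship[0->1]=2 prod=2 -> inv=[2 2 5 15]
Step 5: demand=2,sold=2 ship[2->3]=4 ship[1->2]=2 ship[0->1]=2 prod=2 -> inv=[2 2 3 17]

2 2 3 17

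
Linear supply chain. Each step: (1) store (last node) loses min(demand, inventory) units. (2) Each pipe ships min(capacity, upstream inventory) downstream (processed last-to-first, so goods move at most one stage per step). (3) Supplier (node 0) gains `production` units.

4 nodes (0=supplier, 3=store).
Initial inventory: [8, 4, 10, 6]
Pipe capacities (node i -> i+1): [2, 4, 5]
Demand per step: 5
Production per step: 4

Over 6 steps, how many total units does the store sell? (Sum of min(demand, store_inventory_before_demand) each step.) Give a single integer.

Step 1: sold=5 (running total=5) -> [10 2 9 6]
Step 2: sold=5 (running total=10) -> [12 2 6 6]
Step 3: sold=5 (running total=15) -> [14 2 3 6]
Step 4: sold=5 (running total=20) -> [16 2 2 4]
Step 5: sold=4 (running total=24) -> [18 2 2 2]
Step 6: sold=2 (running total=26) -> [20 2 2 2]

Answer: 26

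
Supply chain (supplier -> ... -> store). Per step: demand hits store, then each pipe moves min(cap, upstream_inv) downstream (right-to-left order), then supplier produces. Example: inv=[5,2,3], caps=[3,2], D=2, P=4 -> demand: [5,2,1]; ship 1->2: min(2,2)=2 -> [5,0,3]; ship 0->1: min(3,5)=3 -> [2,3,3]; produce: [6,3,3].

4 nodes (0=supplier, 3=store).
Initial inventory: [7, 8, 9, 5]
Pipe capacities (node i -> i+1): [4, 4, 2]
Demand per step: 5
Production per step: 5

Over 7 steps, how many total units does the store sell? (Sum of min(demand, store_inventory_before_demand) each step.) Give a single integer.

Step 1: sold=5 (running total=5) -> [8 8 11 2]
Step 2: sold=2 (running total=7) -> [9 8 13 2]
Step 3: sold=2 (running total=9) -> [10 8 15 2]
Step 4: sold=2 (running total=11) -> [11 8 17 2]
Step 5: sold=2 (running total=13) -> [12 8 19 2]
Step 6: sold=2 (running total=15) -> [13 8 21 2]
Step 7: sold=2 (running total=17) -> [14 8 23 2]

Answer: 17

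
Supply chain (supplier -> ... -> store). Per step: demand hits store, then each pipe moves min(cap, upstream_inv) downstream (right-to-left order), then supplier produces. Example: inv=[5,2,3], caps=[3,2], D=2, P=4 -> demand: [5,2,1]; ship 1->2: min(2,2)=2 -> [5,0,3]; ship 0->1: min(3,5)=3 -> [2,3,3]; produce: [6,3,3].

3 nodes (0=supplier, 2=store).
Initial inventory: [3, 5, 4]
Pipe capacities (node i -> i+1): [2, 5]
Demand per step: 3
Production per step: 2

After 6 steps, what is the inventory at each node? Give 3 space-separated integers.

Step 1: demand=3,sold=3 ship[1->2]=5 ship[0->1]=2 prod=2 -> inv=[3 2 6]
Step 2: demand=3,sold=3 ship[1->2]=2 ship[0->1]=2 prod=2 -> inv=[3 2 5]
Step 3: demand=3,sold=3 ship[1->2]=2 ship[0->1]=2 prod=2 -> inv=[3 2 4]
Step 4: demand=3,sold=3 ship[1->2]=2 ship[0->1]=2 prod=2 -> inv=[3 2 3]
Step 5: demand=3,sold=3 ship[1->2]=2 ship[0->1]=2 prod=2 -> inv=[3 2 2]
Step 6: demand=3,sold=2 ship[1->2]=2 ship[0->1]=2 prod=2 -> inv=[3 2 2]

3 2 2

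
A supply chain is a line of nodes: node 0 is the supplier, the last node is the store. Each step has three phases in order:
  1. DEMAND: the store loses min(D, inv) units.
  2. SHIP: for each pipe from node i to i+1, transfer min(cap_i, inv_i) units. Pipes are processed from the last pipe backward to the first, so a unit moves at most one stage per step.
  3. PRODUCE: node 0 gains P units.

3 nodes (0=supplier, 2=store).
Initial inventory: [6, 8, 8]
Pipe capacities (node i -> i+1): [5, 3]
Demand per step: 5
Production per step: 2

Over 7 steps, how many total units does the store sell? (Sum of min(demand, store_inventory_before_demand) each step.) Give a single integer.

Step 1: sold=5 (running total=5) -> [3 10 6]
Step 2: sold=5 (running total=10) -> [2 10 4]
Step 3: sold=4 (running total=14) -> [2 9 3]
Step 4: sold=3 (running total=17) -> [2 8 3]
Step 5: sold=3 (running total=20) -> [2 7 3]
Step 6: sold=3 (running total=23) -> [2 6 3]
Step 7: sold=3 (running total=26) -> [2 5 3]

Answer: 26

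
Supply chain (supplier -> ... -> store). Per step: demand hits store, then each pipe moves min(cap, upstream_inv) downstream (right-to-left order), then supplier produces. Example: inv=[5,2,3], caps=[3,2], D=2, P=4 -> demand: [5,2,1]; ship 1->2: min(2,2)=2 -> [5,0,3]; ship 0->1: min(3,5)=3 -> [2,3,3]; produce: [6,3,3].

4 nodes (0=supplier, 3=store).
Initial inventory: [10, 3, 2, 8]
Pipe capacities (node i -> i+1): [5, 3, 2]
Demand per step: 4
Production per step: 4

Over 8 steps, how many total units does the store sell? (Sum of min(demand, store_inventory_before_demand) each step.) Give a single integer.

Answer: 22

Derivation:
Step 1: sold=4 (running total=4) -> [9 5 3 6]
Step 2: sold=4 (running total=8) -> [8 7 4 4]
Step 3: sold=4 (running total=12) -> [7 9 5 2]
Step 4: sold=2 (running total=14) -> [6 11 6 2]
Step 5: sold=2 (running total=16) -> [5 13 7 2]
Step 6: sold=2 (running total=18) -> [4 15 8 2]
Step 7: sold=2 (running total=20) -> [4 16 9 2]
Step 8: sold=2 (running total=22) -> [4 17 10 2]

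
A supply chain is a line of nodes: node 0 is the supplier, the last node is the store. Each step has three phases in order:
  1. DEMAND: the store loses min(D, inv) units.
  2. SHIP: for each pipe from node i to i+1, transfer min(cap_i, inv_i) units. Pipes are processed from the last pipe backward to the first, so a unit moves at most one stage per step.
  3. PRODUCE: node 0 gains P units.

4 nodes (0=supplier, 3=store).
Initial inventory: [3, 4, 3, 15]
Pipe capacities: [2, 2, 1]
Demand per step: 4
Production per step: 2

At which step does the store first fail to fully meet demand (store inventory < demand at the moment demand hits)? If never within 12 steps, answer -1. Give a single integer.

Step 1: demand=4,sold=4 ship[2->3]=1 ship[1->2]=2 ship[0->1]=2 prod=2 -> [3 4 4 12]
Step 2: demand=4,sold=4 ship[2->3]=1 ship[1->2]=2 ship[0->1]=2 prod=2 -> [3 4 5 9]
Step 3: demand=4,sold=4 ship[2->3]=1 ship[1->2]=2 ship[0->1]=2 prod=2 -> [3 4 6 6]
Step 4: demand=4,sold=4 ship[2->3]=1 ship[1->2]=2 ship[0->1]=2 prod=2 -> [3 4 7 3]
Step 5: demand=4,sold=3 ship[2->3]=1 ship[1->2]=2 ship[0->1]=2 prod=2 -> [3 4 8 1]
Step 6: demand=4,sold=1 ship[2->3]=1 ship[1->2]=2 ship[0->1]=2 prod=2 -> [3 4 9 1]
Step 7: demand=4,sold=1 ship[2->3]=1 ship[1->2]=2 ship[0->1]=2 prod=2 -> [3 4 10 1]
Step 8: demand=4,sold=1 ship[2->3]=1 ship[1->2]=2 ship[0->1]=2 prod=2 -> [3 4 11 1]
Step 9: demand=4,sold=1 ship[2->3]=1 ship[1->2]=2 ship[0->1]=2 prod=2 -> [3 4 12 1]
Step 10: demand=4,sold=1 ship[2->3]=1 ship[1->2]=2 ship[0->1]=2 prod=2 -> [3 4 13 1]
Step 11: demand=4,sold=1 ship[2->3]=1 ship[1->2]=2 ship[0->1]=2 prod=2 -> [3 4 14 1]
Step 12: demand=4,sold=1 ship[2->3]=1 ship[1->2]=2 ship[0->1]=2 prod=2 -> [3 4 15 1]
First stockout at step 5

5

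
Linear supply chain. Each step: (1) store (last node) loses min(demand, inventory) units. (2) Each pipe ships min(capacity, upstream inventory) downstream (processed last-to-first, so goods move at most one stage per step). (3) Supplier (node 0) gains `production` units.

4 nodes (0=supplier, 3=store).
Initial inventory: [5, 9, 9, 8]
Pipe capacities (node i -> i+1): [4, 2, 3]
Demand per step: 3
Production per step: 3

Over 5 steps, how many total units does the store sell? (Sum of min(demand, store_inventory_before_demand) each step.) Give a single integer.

Answer: 15

Derivation:
Step 1: sold=3 (running total=3) -> [4 11 8 8]
Step 2: sold=3 (running total=6) -> [3 13 7 8]
Step 3: sold=3 (running total=9) -> [3 14 6 8]
Step 4: sold=3 (running total=12) -> [3 15 5 8]
Step 5: sold=3 (running total=15) -> [3 16 4 8]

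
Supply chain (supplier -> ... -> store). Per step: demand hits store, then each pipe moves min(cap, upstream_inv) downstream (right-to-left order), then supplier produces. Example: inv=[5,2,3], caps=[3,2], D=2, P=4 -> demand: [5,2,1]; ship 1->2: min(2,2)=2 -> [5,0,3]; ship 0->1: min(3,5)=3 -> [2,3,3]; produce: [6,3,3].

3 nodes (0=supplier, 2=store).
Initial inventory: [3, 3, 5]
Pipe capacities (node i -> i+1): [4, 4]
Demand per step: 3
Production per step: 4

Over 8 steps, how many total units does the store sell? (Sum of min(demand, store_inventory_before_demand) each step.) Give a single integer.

Answer: 24

Derivation:
Step 1: sold=3 (running total=3) -> [4 3 5]
Step 2: sold=3 (running total=6) -> [4 4 5]
Step 3: sold=3 (running total=9) -> [4 4 6]
Step 4: sold=3 (running total=12) -> [4 4 7]
Step 5: sold=3 (running total=15) -> [4 4 8]
Step 6: sold=3 (running total=18) -> [4 4 9]
Step 7: sold=3 (running total=21) -> [4 4 10]
Step 8: sold=3 (running total=24) -> [4 4 11]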